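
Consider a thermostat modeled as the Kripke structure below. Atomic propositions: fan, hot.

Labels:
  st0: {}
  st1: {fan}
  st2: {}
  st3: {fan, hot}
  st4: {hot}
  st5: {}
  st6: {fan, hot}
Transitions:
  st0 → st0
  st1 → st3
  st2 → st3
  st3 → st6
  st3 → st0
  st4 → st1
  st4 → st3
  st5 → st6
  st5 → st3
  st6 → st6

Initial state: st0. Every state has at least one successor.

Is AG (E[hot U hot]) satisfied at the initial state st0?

States satisfying E[hot U hot]: {st3, st4, st6}.
States satisfying AG (E[hot U hot]): {st6}.
st0 is reachable from st0 and violates E[hot U hot], so AG fails at st0.
st0 ∉ Sat(AG (E[hot U hot])).

No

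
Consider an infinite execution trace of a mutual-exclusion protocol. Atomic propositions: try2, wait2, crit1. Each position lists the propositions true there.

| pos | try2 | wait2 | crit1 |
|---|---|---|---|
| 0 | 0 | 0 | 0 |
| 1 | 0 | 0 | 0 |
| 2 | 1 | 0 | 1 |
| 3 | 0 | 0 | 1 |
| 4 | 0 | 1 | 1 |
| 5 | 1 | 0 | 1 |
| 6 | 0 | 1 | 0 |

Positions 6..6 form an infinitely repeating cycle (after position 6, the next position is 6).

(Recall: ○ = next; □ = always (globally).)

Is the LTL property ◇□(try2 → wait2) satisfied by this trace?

□(try2 → wait2) holds at position 6, which is reachable from 0, so ◇□(try2 → wait2) holds.

Satisfied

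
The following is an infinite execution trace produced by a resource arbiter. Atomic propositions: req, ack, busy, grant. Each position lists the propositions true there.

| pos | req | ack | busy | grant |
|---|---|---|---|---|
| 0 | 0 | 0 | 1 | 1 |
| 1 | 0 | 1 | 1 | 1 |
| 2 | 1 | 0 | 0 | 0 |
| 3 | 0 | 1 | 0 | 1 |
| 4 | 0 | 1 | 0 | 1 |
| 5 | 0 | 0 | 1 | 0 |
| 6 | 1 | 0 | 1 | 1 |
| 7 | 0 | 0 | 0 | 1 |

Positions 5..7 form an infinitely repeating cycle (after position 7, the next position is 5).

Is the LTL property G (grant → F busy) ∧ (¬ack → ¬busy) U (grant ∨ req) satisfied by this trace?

Holds

grant → F busy holds at every position 0..7, and those are all positions ever visited, so G (grant → F busy) holds.
Positions where grant holds: 0, 1, 3, 4, 6, 7.
Check F busy at each: 0→ok, 1→ok, 3→ok, 4→ok, 6→ok, 7→ok.
Walking from position 0: grant ∨ req first holds at position 0, and ¬ack → ¬busy holds at every earlier position along the way, so (¬ack → ¬busy) U (grant ∨ req) holds.
At position 0: G (grant → F busy) is true; (¬ack → ¬busy) U (grant ∨ req) is true; so G (grant → F busy) ∧ (¬ack → ¬busy) U (grant ∨ req) is true.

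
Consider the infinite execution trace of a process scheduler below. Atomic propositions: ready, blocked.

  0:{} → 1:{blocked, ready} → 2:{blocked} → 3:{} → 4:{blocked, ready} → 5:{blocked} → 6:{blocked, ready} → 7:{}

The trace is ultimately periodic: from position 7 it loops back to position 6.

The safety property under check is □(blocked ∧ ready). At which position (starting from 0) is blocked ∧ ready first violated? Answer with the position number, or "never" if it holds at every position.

0

At position 0 the labels are {}, so blocked ∧ ready is false there. This is the first violation.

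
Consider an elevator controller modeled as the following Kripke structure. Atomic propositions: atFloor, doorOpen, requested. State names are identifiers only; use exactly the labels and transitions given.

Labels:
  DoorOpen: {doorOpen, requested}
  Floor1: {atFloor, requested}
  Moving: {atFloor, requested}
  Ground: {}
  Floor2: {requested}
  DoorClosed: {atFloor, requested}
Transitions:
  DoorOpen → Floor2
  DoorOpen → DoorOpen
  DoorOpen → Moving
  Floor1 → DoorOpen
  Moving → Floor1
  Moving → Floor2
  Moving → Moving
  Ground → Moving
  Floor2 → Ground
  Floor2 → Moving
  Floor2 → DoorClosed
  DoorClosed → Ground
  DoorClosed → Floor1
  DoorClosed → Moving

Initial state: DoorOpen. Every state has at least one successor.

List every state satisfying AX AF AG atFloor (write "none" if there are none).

none

States satisfying AF AG atFloor: ∅.
States satisfying AX AF AG atFloor: ∅.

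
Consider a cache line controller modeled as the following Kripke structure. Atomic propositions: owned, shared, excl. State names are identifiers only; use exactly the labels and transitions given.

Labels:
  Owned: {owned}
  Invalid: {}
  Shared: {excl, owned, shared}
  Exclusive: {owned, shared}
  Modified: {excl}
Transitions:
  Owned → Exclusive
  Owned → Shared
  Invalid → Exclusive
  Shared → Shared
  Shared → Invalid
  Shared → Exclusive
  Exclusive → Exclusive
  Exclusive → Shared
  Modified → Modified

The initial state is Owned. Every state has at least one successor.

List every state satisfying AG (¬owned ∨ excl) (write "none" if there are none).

States satisfying ¬owned ∨ excl: {Invalid, Shared, Modified}.
States satisfying AG (¬owned ∨ excl): {Modified}.

{Modified}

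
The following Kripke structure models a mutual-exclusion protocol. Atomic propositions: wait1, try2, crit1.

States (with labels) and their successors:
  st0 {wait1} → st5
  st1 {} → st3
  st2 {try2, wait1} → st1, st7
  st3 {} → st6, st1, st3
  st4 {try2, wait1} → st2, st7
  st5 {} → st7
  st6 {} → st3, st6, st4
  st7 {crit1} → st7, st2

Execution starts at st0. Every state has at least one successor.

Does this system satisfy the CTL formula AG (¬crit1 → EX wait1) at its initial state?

States satisfying ¬crit1 → EX wait1: {st4, st6, st7}.
States satisfying AG (¬crit1 → EX wait1): ∅.
st0 is reachable from st0 and violates ¬crit1 → EX wait1, so AG fails at st0.
st0 ∉ Sat(AG (¬crit1 → EX wait1)).

No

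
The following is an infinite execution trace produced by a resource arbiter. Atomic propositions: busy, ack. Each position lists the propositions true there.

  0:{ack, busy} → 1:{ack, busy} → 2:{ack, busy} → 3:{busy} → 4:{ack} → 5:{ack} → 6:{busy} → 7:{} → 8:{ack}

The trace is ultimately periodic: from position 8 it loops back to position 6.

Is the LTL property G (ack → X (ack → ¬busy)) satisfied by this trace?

ack → X (ack → ¬busy) must hold at every position from 0 onward. It fails at position 0, so G (ack → X (ack → ¬busy)) is false.
Positions where ack holds: 0, 1, 2, 4, 5, 8.
Check X (ack → ¬busy) at each: 0→fails, 1→fails, 2→ok, 4→ok, 5→ok, 8→ok.

Does not hold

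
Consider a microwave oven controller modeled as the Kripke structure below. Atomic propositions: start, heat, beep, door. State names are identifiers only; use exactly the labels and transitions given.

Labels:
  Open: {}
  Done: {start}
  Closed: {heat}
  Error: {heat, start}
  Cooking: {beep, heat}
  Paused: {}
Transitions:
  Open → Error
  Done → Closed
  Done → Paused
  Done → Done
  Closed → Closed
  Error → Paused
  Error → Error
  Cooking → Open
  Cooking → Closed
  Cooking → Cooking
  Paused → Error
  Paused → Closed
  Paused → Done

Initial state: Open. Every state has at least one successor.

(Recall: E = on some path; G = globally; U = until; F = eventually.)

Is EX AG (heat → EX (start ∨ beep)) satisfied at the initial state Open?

States satisfying AG (heat → EX (start ∨ beep)): ∅.
States satisfying EX AG (heat → EX (start ∨ beep)): ∅.
No suitable path/successor from Open witnesses the formula.
Open ∉ Sat(EX AG (heat → EX (start ∨ beep))).

Violated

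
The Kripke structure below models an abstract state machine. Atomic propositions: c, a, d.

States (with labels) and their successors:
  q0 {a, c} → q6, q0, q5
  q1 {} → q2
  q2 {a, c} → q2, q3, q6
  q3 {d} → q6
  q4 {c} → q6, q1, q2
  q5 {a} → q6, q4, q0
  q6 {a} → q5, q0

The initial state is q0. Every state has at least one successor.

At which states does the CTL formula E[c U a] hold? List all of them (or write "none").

{q0, q2, q4, q5, q6}

States satisfying c: {q0, q2, q4}.
States satisfying a: {q0, q2, q5, q6}.
States satisfying E[c U a]: {q0, q2, q4, q5, q6}.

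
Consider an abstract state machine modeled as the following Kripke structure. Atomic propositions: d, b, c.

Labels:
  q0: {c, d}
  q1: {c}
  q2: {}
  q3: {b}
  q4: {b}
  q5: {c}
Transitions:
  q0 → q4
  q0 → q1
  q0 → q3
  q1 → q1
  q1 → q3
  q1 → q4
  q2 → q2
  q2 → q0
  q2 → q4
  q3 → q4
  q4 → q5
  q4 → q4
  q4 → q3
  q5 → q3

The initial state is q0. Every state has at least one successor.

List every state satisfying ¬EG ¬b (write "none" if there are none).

{q3, q4, q5}

States satisfying ¬b: {q0, q1, q2, q5}.
States satisfying EG ¬b: {q0, q1, q2}.
States satisfying ¬EG ¬b: {q3, q4, q5}.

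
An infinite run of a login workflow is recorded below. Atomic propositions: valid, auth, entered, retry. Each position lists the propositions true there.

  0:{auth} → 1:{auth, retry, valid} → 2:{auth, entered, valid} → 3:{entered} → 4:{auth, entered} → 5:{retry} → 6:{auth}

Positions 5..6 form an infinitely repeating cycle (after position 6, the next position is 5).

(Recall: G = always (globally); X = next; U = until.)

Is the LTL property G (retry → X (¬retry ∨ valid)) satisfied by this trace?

Satisfied

retry → X (¬retry ∨ valid) holds at every position 0..6, and those are all positions ever visited, so G (retry → X (¬retry ∨ valid)) holds.
Positions where retry holds: 1, 5.
Check X (¬retry ∨ valid) at each: 1→ok, 5→ok.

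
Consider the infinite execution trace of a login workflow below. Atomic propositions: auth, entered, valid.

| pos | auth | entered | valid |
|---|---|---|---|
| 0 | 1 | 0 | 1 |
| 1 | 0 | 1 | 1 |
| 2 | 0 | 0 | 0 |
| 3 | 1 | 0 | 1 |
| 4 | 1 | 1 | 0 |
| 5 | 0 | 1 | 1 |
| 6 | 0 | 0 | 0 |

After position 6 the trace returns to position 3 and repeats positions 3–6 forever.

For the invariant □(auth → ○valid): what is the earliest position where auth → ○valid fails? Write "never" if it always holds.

3

Check auth → ○valid at each position in order: 0 ✓, 1 ✓, 2 ✓.
At position 3 the labels are {auth, valid} and the next position 4 has {auth, entered}, so auth → ○valid is false there. This is the first violation.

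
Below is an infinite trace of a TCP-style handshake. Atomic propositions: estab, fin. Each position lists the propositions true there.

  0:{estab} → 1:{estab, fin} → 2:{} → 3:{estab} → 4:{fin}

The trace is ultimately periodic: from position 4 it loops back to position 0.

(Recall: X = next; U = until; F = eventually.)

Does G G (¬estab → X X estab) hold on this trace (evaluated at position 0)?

G (¬estab → X X estab) must hold at every position from 0 onward. It fails at position 0, so G G (¬estab → X X estab) is false.

No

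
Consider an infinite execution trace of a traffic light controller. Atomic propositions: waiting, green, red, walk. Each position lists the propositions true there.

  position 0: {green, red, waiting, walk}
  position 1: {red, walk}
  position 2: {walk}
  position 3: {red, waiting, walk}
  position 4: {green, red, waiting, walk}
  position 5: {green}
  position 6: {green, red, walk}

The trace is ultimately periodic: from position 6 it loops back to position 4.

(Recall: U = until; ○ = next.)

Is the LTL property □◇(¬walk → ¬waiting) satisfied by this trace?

Holds

◇(¬walk → ¬waiting) holds at every position 0..6, and those are all positions ever visited, so □◇(¬walk → ¬waiting) holds.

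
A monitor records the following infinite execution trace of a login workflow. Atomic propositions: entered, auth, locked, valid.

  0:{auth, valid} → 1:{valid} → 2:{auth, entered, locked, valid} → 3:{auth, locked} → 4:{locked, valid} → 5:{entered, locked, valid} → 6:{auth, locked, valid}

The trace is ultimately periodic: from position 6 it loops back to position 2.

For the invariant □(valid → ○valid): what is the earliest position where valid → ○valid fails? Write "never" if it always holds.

2

Check valid → ○valid at each position in order: 0 ✓, 1 ✓.
At position 2 the labels are {auth, entered, locked, valid} and the next position 3 has {auth, locked}, so valid → ○valid is false there. This is the first violation.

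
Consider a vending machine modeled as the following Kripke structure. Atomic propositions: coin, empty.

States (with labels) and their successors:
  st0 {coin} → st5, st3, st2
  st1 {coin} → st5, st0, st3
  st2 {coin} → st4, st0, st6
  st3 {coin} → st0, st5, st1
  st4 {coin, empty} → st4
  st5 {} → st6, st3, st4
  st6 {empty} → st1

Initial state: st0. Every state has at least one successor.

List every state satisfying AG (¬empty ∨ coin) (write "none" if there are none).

{st4}

States satisfying ¬empty ∨ coin: {st0, st1, st2, st3, st4, st5}.
States satisfying AG (¬empty ∨ coin): {st4}.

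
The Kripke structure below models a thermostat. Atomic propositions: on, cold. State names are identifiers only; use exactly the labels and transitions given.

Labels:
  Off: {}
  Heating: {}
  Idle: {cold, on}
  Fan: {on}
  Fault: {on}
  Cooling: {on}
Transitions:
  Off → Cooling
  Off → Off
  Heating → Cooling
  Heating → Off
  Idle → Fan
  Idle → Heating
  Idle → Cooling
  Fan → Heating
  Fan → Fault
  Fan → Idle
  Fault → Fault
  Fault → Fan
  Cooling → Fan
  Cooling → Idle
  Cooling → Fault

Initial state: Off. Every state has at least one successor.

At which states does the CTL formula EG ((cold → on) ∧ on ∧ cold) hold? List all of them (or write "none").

States satisfying (cold → on) ∧ on ∧ cold: {Idle}.
States satisfying EG ((cold → on) ∧ on ∧ cold): ∅.

none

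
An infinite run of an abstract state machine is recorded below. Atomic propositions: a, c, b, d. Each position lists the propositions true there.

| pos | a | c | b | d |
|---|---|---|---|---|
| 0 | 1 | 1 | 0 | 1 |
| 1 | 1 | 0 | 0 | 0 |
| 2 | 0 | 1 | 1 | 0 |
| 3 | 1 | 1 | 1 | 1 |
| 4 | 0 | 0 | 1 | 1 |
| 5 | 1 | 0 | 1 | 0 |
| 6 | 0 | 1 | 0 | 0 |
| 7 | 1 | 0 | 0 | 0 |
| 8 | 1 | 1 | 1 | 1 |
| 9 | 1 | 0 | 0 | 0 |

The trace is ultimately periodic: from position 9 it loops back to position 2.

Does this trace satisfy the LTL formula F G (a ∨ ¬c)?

No

G (a ∨ ¬c) is false at every position 0..9, so it never becomes true and F G (a ∨ ¬c) fails.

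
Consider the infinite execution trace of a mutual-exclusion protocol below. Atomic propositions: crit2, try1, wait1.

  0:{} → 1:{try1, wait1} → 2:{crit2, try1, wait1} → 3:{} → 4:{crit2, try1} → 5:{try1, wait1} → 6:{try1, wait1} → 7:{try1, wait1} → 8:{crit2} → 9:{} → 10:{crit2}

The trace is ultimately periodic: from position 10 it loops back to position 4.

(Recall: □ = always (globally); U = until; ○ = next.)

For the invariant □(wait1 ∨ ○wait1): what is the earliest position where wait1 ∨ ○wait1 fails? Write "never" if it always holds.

Check wait1 ∨ ○wait1 at each position in order: 0 ✓, 1 ✓, 2 ✓.
At position 3 the labels are {} and the next position 4 has {crit2, try1}, so wait1 ∨ ○wait1 is false there. This is the first violation.

3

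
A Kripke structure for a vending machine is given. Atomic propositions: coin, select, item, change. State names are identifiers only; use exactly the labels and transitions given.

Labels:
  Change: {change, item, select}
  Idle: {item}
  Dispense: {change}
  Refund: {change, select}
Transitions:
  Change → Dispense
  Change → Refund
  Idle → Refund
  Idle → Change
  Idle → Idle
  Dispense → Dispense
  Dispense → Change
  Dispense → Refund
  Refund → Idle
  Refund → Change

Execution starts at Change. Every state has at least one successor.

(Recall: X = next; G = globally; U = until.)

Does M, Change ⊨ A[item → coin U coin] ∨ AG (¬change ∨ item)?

Violated

States satisfying item → coin: {Dispense, Refund}.
States satisfying coin: ∅.
States satisfying A[item → coin U coin]: ∅.
States satisfying ¬change ∨ item: {Change, Idle}.
States satisfying AG (¬change ∨ item): ∅.
States satisfying A[item → coin U coin] ∨ AG (¬change ∨ item): ∅.
Change ∉ Sat(A[item → coin U coin] ∨ AG (¬change ∨ item)).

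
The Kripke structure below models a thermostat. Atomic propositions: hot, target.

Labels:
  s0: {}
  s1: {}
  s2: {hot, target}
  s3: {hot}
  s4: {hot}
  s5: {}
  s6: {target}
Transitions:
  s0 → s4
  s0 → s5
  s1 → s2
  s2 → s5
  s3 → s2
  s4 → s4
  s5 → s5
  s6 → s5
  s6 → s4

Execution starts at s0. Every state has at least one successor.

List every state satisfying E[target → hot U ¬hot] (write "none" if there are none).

{s0, s1, s2, s3, s5, s6}

States satisfying target → hot: {s0, s1, s2, s3, s4, s5}.
States satisfying ¬hot: {s0, s1, s5, s6}.
States satisfying E[target → hot U ¬hot]: {s0, s1, s2, s3, s5, s6}.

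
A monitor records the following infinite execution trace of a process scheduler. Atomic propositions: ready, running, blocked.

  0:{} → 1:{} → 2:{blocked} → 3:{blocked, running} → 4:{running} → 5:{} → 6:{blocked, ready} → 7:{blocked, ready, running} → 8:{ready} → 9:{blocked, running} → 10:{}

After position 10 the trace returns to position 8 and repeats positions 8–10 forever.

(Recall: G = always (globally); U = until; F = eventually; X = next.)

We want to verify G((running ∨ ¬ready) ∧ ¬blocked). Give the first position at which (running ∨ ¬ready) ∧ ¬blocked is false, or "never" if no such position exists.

Check (running ∨ ¬ready) ∧ ¬blocked at each position in order: 0 ✓, 1 ✓.
At position 2 the labels are {blocked}, so (running ∨ ¬ready) ∧ ¬blocked is false there. This is the first violation.

2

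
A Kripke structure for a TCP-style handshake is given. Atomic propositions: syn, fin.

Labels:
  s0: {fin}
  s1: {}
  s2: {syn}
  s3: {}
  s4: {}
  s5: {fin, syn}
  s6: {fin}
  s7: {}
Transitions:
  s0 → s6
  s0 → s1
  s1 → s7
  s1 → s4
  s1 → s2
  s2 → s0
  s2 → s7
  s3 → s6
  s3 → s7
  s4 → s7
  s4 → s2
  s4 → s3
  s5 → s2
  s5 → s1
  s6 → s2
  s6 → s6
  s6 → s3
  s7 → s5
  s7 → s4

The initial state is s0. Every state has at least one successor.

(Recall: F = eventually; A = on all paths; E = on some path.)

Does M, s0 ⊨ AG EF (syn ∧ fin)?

States satisfying EF (syn ∧ fin): {s0, s1, s2, s3, s4, s5, s6, s7}.
States satisfying AG EF (syn ∧ fin): {s0, s1, s2, s3, s4, s5, s6, s7}.
Every state reachable from s0 satisfies EF (syn ∧ fin).
s0 ∈ Sat(AG EF (syn ∧ fin)).

Yes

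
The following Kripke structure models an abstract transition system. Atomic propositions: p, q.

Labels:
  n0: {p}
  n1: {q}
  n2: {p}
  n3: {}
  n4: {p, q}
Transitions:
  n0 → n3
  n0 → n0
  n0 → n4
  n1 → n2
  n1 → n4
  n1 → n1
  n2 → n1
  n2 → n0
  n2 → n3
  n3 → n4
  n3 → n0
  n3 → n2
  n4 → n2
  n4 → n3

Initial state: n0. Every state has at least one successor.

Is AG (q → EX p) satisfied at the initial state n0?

Yes

States satisfying q → EX p: {n0, n1, n2, n3, n4}.
States satisfying AG (q → EX p): {n0, n1, n2, n3, n4}.
Every state reachable from n0 satisfies q → EX p.
n0 ∈ Sat(AG (q → EX p)).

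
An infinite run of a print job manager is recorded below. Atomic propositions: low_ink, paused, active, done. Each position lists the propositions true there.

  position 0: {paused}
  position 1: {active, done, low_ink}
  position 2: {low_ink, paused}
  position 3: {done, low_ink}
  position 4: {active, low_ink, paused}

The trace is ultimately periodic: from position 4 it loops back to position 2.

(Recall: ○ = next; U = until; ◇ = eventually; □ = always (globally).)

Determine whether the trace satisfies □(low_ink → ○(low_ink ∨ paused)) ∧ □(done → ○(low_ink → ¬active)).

low_ink → ○(low_ink ∨ paused) holds at every position 0..4, and those are all positions ever visited, so □(low_ink → ○(low_ink ∨ paused)) holds.
Positions where low_ink holds: 1, 2, 3, 4.
Check ○(low_ink ∨ paused) at each: 1→ok, 2→ok, 3→ok, 4→ok.
done → ○(low_ink → ¬active) must hold at every position from 0 onward. It fails at position 3, so □(done → ○(low_ink → ¬active)) is false.
Positions where done holds: 1, 3.
Check ○(low_ink → ¬active) at each: 1→ok, 3→fails.
At position 0: □(low_ink → ○(low_ink ∨ paused)) is true; □(done → ○(low_ink → ¬active)) is false; so □(low_ink → ○(low_ink ∨ paused)) ∧ □(done → ○(low_ink → ¬active)) is false.

Violated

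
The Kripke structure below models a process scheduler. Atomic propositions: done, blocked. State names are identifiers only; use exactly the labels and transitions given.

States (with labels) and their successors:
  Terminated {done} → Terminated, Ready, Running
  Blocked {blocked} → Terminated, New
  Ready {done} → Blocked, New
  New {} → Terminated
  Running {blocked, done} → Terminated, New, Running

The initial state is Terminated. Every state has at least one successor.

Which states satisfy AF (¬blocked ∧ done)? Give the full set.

{Terminated, Blocked, Ready, New}

States satisfying ¬blocked ∧ done: {Terminated, Ready}.
States satisfying AF (¬blocked ∧ done): {Terminated, Blocked, Ready, New}.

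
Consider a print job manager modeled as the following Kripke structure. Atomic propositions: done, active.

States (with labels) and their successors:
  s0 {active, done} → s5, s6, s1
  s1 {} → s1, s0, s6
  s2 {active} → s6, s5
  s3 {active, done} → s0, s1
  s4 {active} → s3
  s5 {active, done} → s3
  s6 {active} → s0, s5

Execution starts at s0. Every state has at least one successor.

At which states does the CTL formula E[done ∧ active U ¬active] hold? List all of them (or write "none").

{s0, s1, s3, s5}

States satisfying done ∧ active: {s0, s3, s5}.
States satisfying ¬active: {s1}.
States satisfying E[done ∧ active U ¬active]: {s0, s1, s3, s5}.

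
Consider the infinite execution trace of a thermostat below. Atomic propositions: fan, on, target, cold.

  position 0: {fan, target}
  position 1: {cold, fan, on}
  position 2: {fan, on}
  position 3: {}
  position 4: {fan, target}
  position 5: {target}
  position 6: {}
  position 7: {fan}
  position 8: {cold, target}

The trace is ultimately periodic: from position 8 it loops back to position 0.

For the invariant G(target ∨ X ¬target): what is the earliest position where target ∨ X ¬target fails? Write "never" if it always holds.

Check target ∨ X ¬target at each position in order: 0 ✓, 1 ✓, 2 ✓.
At position 3 the labels are {} and the next position 4 has {fan, target}, so target ∨ X ¬target is false there. This is the first violation.

3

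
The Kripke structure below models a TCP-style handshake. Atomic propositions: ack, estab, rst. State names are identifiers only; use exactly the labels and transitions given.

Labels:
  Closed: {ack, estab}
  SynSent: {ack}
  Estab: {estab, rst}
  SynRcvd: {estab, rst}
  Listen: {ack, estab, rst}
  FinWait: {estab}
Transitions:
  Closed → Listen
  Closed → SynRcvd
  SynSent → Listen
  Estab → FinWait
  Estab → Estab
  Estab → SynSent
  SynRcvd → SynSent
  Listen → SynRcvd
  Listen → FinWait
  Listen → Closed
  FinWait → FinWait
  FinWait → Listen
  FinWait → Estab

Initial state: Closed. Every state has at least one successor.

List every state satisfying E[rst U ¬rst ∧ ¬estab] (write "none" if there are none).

States satisfying rst: {Estab, SynRcvd, Listen}.
States satisfying ¬rst ∧ ¬estab: {SynSent}.
States satisfying E[rst U ¬rst ∧ ¬estab]: {SynSent, Estab, SynRcvd, Listen}.

{SynSent, Estab, SynRcvd, Listen}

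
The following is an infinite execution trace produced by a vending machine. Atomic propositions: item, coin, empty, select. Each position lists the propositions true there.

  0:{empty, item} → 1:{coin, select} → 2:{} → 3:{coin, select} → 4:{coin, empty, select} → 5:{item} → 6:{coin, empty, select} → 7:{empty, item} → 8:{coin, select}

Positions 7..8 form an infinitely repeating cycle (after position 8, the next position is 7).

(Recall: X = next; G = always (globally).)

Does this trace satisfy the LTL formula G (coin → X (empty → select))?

Does not hold

coin → X (empty → select) must hold at every position from 0 onward. It fails at position 6, so G (coin → X (empty → select)) is false.
Positions where coin holds: 1, 3, 4, 6, 8.
Check X (empty → select) at each: 1→ok, 3→ok, 4→ok, 6→fails, 8→fails.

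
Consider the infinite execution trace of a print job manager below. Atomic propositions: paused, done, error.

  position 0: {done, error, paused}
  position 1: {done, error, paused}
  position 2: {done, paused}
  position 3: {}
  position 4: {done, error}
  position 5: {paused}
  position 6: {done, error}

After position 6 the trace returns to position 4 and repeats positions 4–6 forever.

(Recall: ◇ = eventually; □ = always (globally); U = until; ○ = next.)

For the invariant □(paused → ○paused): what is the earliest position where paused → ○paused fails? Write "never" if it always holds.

Check paused → ○paused at each position in order: 0 ✓, 1 ✓.
At position 2 the labels are {done, paused} and the next position 3 has {}, so paused → ○paused is false there. This is the first violation.

2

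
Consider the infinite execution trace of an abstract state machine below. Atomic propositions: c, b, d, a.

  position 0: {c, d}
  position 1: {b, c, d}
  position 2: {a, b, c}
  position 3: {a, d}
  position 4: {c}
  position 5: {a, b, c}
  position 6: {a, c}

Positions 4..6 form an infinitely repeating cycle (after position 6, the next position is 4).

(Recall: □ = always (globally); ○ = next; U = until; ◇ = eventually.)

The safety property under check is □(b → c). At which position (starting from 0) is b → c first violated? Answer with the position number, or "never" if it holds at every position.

b → c holds at every position 0..6, and those are all the positions the trace ever visits, so the invariant □(b → c) is never violated.

never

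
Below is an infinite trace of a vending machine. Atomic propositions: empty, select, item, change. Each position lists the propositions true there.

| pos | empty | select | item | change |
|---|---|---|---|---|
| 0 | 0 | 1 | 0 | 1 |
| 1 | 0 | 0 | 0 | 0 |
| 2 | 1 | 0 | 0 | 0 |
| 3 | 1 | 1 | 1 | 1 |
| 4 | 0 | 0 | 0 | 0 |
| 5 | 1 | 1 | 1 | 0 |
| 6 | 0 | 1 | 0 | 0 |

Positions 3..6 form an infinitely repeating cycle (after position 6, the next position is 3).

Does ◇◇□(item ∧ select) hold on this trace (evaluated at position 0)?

Does not hold

◇□(item ∧ select) is false at every position 0..6, so it never becomes true and ◇◇□(item ∧ select) fails.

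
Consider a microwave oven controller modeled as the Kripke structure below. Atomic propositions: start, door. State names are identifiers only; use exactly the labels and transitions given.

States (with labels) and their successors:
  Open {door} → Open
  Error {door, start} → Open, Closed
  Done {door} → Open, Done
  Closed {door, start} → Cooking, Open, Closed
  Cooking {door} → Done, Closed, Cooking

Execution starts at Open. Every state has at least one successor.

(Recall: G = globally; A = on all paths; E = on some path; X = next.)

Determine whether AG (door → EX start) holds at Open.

Violated

States satisfying door → EX start: {Error, Closed, Cooking}.
States satisfying AG (door → EX start): ∅.
Open is reachable from Open and violates door → EX start, so AG fails at Open.
Open ∉ Sat(AG (door → EX start)).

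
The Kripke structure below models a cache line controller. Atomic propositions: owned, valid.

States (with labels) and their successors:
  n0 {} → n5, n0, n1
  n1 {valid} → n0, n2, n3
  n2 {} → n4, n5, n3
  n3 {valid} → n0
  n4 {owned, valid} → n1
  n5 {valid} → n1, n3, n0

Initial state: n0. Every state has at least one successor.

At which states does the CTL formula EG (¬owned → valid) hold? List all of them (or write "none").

none

States satisfying ¬owned → valid: {n1, n3, n4, n5}.
States satisfying EG (¬owned → valid): ∅.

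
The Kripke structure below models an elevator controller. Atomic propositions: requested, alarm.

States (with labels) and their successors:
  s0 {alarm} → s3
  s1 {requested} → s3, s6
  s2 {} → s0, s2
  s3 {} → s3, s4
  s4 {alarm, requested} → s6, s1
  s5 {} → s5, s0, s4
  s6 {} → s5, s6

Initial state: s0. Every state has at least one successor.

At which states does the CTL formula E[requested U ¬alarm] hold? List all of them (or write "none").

States satisfying requested: {s1, s4}.
States satisfying ¬alarm: {s1, s2, s3, s5, s6}.
States satisfying E[requested U ¬alarm]: {s1, s2, s3, s4, s5, s6}.

{s1, s2, s3, s4, s5, s6}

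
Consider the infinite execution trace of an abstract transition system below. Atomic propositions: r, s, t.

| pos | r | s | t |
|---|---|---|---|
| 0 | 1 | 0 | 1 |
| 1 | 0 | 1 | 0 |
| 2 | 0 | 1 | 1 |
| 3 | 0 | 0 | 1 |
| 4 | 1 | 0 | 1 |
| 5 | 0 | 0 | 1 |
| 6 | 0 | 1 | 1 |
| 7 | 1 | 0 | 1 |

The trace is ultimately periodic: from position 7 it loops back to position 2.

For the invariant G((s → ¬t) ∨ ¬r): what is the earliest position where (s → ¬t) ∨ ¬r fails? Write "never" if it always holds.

(s → ¬t) ∨ ¬r holds at every position 0..7, and those are all the positions the trace ever visits, so the invariant G((s → ¬t) ∨ ¬r) is never violated.

never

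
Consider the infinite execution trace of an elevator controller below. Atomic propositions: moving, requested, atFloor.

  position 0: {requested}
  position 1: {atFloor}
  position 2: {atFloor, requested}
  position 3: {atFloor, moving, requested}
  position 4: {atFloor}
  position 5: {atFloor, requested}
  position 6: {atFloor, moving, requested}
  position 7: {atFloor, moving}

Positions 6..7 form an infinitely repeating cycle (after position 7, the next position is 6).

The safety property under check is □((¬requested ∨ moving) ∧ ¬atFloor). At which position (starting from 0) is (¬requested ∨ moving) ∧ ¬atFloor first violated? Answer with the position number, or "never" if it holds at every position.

At position 0 the labels are {requested}, so (¬requested ∨ moving) ∧ ¬atFloor is false there. This is the first violation.

0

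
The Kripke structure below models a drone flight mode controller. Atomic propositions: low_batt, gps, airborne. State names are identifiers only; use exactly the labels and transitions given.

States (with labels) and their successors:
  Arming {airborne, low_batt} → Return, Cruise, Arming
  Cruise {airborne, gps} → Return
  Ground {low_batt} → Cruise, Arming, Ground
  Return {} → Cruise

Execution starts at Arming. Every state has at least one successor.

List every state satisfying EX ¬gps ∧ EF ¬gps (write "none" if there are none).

States satisfying ¬gps: {Arming, Ground, Return}.
States satisfying EX ¬gps: {Arming, Cruise, Ground}.
States satisfying EF ¬gps: {Arming, Cruise, Ground, Return}.
States satisfying EX ¬gps ∧ EF ¬gps: {Arming, Cruise, Ground}.

{Arming, Cruise, Ground}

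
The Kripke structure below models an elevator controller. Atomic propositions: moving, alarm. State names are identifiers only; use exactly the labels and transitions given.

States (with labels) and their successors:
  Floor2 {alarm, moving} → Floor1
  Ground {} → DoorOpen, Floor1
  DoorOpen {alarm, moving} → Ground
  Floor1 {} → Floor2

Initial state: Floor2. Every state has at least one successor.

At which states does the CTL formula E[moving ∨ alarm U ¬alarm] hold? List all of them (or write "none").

States satisfying moving ∨ alarm: {Floor2, DoorOpen}.
States satisfying ¬alarm: {Ground, Floor1}.
States satisfying E[moving ∨ alarm U ¬alarm]: {Floor2, Ground, DoorOpen, Floor1}.

{Floor2, Ground, DoorOpen, Floor1}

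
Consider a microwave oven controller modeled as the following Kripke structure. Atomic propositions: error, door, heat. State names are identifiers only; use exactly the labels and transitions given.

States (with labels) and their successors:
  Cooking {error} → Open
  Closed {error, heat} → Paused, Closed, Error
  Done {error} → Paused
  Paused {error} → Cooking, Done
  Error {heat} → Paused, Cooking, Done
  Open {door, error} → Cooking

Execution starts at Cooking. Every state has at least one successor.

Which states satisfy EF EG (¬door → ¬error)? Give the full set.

none

States satisfying EG (¬door → ¬error): ∅.
States satisfying EF EG (¬door → ¬error): ∅.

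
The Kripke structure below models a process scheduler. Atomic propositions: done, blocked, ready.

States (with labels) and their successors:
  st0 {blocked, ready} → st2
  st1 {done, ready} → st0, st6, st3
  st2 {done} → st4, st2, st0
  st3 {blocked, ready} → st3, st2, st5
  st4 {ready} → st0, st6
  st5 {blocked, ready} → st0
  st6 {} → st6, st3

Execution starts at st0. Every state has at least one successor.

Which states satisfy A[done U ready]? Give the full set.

{st0, st1, st3, st4, st5}

States satisfying done: {st1, st2}.
States satisfying ready: {st0, st1, st3, st4, st5}.
States satisfying A[done U ready]: {st0, st1, st3, st4, st5}.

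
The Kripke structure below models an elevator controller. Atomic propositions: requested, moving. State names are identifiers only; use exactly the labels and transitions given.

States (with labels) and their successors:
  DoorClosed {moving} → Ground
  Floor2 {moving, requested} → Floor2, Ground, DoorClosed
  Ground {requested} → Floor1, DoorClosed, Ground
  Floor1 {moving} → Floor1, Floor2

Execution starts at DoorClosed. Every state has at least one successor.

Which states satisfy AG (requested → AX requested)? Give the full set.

none

States satisfying requested → AX requested: {DoorClosed, Floor1}.
States satisfying AG (requested → AX requested): ∅.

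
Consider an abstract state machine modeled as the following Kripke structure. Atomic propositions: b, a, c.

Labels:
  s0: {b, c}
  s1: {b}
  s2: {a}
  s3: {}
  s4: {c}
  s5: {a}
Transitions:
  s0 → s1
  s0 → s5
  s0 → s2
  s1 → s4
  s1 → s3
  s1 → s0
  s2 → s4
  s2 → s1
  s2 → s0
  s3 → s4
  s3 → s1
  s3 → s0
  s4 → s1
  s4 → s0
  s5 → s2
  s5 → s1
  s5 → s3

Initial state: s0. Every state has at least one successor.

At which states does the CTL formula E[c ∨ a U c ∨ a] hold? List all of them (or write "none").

States satisfying c ∨ a: {s0, s2, s4, s5}.
States satisfying E[c ∨ a U c ∨ a]: {s0, s2, s4, s5}.

{s0, s2, s4, s5}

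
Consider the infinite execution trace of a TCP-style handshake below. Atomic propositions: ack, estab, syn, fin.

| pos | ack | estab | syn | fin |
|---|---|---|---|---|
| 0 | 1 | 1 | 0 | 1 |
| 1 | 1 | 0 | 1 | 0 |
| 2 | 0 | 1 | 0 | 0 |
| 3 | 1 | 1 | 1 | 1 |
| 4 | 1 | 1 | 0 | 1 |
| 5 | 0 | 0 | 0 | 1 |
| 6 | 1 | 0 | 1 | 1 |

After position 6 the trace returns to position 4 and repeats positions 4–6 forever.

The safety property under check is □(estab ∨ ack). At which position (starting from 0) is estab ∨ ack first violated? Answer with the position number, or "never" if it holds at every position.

Check estab ∨ ack at each position in order: 0 ✓, 1 ✓, 2 ✓, 3 ✓, 4 ✓.
At position 5 the labels are {fin}, so estab ∨ ack is false there. This is the first violation.

5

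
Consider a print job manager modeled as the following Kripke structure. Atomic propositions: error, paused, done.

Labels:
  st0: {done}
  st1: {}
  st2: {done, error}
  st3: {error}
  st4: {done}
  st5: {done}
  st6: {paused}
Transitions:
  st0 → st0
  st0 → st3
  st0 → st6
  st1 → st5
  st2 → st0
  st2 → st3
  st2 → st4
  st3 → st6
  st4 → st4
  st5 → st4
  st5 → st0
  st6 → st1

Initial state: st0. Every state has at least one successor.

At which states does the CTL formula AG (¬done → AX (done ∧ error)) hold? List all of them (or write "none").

{st4}

States satisfying ¬done → AX (done ∧ error): {st0, st2, st4, st5}.
States satisfying AG (¬done → AX (done ∧ error)): {st4}.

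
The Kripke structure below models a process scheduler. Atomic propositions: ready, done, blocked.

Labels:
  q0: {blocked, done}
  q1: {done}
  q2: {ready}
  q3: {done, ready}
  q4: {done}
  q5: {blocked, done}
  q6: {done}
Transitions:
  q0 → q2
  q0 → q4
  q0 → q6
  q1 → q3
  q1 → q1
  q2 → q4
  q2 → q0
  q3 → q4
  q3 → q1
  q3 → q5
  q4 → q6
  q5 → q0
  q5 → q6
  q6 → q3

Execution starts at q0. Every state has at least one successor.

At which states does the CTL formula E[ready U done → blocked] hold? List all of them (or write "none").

{q0, q2, q3, q5}

States satisfying ready: {q2, q3}.
States satisfying done → blocked: {q0, q2, q5}.
States satisfying E[ready U done → blocked]: {q0, q2, q3, q5}.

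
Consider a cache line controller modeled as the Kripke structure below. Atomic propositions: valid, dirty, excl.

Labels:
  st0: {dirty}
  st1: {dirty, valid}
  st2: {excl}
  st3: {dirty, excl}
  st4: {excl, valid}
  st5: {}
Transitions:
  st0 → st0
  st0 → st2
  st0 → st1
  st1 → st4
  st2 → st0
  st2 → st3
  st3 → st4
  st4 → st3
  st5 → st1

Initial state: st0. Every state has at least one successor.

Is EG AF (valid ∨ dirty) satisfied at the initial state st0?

States satisfying AF (valid ∨ dirty): {st0, st1, st2, st3, st4, st5}.
States satisfying EG AF (valid ∨ dirty): {st0, st1, st2, st3, st4, st5}.
st0 ∈ Sat(EG AF (valid ∨ dirty)).

Holds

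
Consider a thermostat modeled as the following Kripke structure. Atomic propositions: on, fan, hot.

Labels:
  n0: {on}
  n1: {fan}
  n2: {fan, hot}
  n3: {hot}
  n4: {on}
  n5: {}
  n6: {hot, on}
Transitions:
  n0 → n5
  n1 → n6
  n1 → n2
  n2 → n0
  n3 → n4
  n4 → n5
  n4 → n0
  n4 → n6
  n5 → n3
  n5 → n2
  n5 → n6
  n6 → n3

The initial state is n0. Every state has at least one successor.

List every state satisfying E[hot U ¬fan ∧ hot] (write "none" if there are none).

{n3, n6}

States satisfying hot: {n2, n3, n6}.
States satisfying ¬fan ∧ hot: {n3, n6}.
States satisfying E[hot U ¬fan ∧ hot]: {n3, n6}.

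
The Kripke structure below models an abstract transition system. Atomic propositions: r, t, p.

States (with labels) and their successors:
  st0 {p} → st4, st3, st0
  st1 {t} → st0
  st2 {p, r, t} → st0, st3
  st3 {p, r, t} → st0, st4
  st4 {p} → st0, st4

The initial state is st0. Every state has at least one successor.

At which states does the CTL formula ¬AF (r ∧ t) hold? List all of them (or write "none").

States satisfying r ∧ t: {st2, st3}.
States satisfying AF (r ∧ t): {st2, st3}.
States satisfying ¬AF (r ∧ t): {st0, st1, st4}.

{st0, st1, st4}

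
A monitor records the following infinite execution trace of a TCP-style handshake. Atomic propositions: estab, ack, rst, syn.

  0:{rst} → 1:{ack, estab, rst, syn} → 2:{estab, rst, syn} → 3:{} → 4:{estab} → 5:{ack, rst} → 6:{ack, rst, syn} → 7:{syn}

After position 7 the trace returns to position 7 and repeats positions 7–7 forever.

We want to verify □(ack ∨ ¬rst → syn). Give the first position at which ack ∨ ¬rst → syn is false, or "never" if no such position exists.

3

Check ack ∨ ¬rst → syn at each position in order: 0 ✓, 1 ✓, 2 ✓.
At position 3 the labels are {}, so ack ∨ ¬rst → syn is false there. This is the first violation.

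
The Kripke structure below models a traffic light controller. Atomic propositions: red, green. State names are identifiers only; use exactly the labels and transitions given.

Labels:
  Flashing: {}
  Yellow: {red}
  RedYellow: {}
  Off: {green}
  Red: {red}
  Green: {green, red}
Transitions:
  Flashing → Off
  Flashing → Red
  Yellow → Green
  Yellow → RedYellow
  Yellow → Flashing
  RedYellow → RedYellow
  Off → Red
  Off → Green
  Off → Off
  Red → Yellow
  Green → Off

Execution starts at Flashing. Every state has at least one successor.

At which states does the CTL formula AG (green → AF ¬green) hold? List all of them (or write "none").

States satisfying green → AF ¬green: {Flashing, Yellow, RedYellow, Red}.
States satisfying AG (green → AF ¬green): {RedYellow}.

{RedYellow}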